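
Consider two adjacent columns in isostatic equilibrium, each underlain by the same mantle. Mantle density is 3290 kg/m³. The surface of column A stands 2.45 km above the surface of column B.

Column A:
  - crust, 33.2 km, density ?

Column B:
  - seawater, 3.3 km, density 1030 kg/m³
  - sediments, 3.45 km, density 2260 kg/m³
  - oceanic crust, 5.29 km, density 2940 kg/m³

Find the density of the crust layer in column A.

2660 kg/m³

Take the compensation level at the base of the deeper column (depth z_c below the surface of column A) and equate Σ ρ_i t_i down to z_c; mantle fills any gap and the z_c terms cancel.
Column A: 33.2×ρ + (z_c − 33.2)×3290
Column B: 2.45×0 + 3.3×1030 + 3.45×2260 + 5.29×2940 + (z_c − 2.45 − 12.04)×3290
The z_c×3290 term appears on both sides and cancels. Collect the known terms of each column as K = Σ(ρt)_known − 3290 × (depth of known layers): K_A = 0 − 3290×33.2 = −109228; K_B = 26748.6 − 3290×(2.45 + 12.04) = −20923.5.
Balance: K_A + 33.2×ρ = K_B, so ρ = (K_B − K_A)/33.2 = 88304.5/33.2 = 2660 kg/m³.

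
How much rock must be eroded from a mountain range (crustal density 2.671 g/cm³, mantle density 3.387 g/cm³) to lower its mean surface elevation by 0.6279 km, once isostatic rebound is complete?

2.97 km

Net drop Δ = e − u = e − e ρ_c/ρ_m = e (ρ_m − ρ_c)/ρ_m.
e = Δ ρ_m/(ρ_m − ρ_c) = 0.6279 km × 3.387/0.716 = 2.97 km.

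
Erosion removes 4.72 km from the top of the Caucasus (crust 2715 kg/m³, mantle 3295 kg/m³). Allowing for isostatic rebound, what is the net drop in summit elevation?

Rebound u = e ρ_c/ρ_m = 4.72 km × 2715/3295 = 3.889 km.
Net surface drop = e − u = 4.72 km − 3.889 km = e (ρ_m − ρ_c)/ρ_m = 0.831 km.

0.831 km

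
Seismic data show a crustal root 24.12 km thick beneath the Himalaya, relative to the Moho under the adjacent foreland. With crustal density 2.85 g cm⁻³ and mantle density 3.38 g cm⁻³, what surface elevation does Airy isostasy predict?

Isostatic balance requires: ρ_c h = (ρ_m − ρ_c) r.
h = r (ρ_m − ρ_c) / ρ_c = 24.12 km × (3.38 − 2.85) / 2.85 = 4.49 km.

4.49 km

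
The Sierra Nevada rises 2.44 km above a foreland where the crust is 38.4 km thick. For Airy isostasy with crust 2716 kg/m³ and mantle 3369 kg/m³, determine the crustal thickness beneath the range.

Root depth r = h ρ_c / (ρ_m − ρ_c) = 2.44 km × 2716 / 653 = 10.15 km.
Total thickness = T + h + r = 38.4 km + 2.44 km + 10.15 km = 51 km.

51 km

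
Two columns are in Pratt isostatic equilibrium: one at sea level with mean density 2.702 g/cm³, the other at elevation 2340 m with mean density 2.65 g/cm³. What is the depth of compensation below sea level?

ρ_ref D = ρ (D + h) → D (ρ_ref − ρ) = ρ h.
D = ρ h/(ρ_ref − ρ) = 2.65 × 2340 m/(2.702 − 2.65) = 119000 m.

119000 m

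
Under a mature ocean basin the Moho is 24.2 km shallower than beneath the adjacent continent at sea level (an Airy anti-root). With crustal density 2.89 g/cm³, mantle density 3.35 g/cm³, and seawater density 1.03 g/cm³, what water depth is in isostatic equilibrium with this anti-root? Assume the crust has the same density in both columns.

5.98 km

Replacing a thickness d of crust by seawater at the top must be balanced by replacing crust with mantle at the base: d (ρ_c − ρ_w) = a (ρ_m − ρ_c).
d = a (ρ_m − ρ_c)/(ρ_c − ρ_w) = 24.2 km × 0.46/1.86 = 5.98 km.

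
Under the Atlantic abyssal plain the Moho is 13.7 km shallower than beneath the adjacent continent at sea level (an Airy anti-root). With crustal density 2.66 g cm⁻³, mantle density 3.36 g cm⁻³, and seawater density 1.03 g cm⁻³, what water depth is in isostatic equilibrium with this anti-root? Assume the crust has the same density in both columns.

Replacing a thickness d of crust by seawater at the top must be balanced by replacing crust with mantle at the base: d (ρ_c − ρ_w) = a (ρ_m − ρ_c).
d = a (ρ_m − ρ_c)/(ρ_c − ρ_w) = 13.7 km × 0.7/1.63 = 5.88 km.

5.88 km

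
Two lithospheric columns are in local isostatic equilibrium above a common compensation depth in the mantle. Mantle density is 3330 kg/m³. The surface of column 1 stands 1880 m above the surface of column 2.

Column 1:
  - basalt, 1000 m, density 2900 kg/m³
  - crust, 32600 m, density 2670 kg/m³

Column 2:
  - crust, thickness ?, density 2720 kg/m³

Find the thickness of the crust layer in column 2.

Take the compensation level at the base of the deeper column (depth z_c below the surface of column 1) and equate Σ ρ_i t_i down to z_c; mantle fills any gap and the z_c terms cancel.
Column 1: 1000×2900 + 32600×2670 + (z_c − 33600)×3330
Column 2: 1880×0 + x×2720 + (z_c − 1880 − 0 − x)×3330
The z_c×3330 term appears on both sides and cancels. Collect the known terms of each column as K = Σ(ρt)_known − 3330 × (depth of known layers): K_1 = 89942000 − 3330×33600 = −21946000; K_2 = 0 − 3330×(1880 + 0) = −6260400.
Balance: K_1 = K_2 − x×(3330 − 2720), so x = (K_2 − K_1)/(3330 − 2720) = 15685600/610 = 25700 m.

25700 m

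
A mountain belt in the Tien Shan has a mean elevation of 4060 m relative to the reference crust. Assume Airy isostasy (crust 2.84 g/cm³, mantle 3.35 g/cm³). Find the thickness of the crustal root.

Isostatic balance requires: the weight of the topography is balanced by the buoyancy of the root, ρ_c h = (ρ_m − ρ_c) r.
r = h · ρ_c / (ρ_m − ρ_c) = 4060 m × 2.84 / (3.35 − 2.84) = 22600 m.

22600 m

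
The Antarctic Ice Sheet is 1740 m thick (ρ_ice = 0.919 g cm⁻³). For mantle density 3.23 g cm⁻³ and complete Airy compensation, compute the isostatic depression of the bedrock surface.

For local isostatic compensation: the ice load ρ_ice t is balanced by mantle displaced below, ρ_m s.
s = t ρ_ice / ρ_m = 1740 m × 0.919/3.23 = 495 m.

495 m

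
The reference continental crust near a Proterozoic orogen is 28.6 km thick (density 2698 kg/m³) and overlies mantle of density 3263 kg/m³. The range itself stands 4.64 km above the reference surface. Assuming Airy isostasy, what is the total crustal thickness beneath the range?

55.4 km

Root depth r = h ρ_c / (ρ_m − ρ_c) = 4.64 km × 2698 / 565 = 22.16 km.
Total thickness = T + h + r = 28.6 km + 4.64 km + 22.16 km = 55.4 km.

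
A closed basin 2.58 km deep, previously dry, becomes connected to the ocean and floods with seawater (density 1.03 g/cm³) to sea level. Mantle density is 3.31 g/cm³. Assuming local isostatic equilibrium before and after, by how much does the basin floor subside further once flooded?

1.17 km

After flooding the water column is d + s deep. Its weight must equal the weight of mantle displaced by the extra subsidence s: (d + s) ρ_w = s ρ_m.
s = d ρ_w / (ρ_m − ρ_w) = 2.58 km × 1.03/(3.31 − 1.03) = 1.17 km.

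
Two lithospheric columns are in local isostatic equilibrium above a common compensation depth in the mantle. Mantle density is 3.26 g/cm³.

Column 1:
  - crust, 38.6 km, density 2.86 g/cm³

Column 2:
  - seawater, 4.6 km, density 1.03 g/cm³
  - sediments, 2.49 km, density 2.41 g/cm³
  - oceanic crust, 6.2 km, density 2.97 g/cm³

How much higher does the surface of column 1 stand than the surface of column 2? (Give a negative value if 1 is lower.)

For any compensation level in the mantle, the mantle terms cancel and isostasy reduces to e = (Σt_1 − Σt_2) − (Σ(ρt)_1 − Σ(ρt)_2) / ρ_m.
Σt_1 = 38.6 km; Σt_2 = 13.29 km; Σ(ρt)_1 = 110.396; Σ(ρt)_2 = 29.1529 (in km·g/cm³).
e = (38.6 − 13.29) − (110.396 − 29.1529) / 3.26 = 0.389 km.

0.389 km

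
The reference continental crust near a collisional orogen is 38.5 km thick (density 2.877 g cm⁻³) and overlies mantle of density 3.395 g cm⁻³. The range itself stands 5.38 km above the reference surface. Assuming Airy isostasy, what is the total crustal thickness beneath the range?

73.8 km

Root depth r = h ρ_c / (ρ_m − ρ_c) = 5.38 km × 2.877 / 0.518 = 29.88 km.
Total thickness = T + h + r = 38.5 km + 5.38 km + 29.88 km = 73.8 km.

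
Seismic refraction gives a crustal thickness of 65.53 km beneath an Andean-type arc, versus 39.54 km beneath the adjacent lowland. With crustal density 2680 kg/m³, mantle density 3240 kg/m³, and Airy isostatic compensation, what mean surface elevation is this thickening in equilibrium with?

Excess crust Δ = 65.53 km − 39.54 km = 25.99 km, split between elevation h and root r with h + r = Δ.
Airy balance ρ_c h = (ρ_m − ρ_c) r gives r = h ρ_c/(ρ_m − ρ_c), so h (1 + ρ_c/(ρ_m − ρ_c)) = Δ, i.e. h = Δ (ρ_m − ρ_c)/ρ_m.
h = 25.99 km × 560/3240 = 4.49 km.

4.49 km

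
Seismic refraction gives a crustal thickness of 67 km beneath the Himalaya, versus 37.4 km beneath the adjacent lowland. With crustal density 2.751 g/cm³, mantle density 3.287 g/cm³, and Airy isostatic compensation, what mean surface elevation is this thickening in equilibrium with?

Excess crust Δ = 67 km − 37.4 km = 29.6 km, split between elevation h and root r with h + r = Δ.
Airy balance ρ_c h = (ρ_m − ρ_c) r gives r = h ρ_c/(ρ_m − ρ_c), so h (1 + ρ_c/(ρ_m − ρ_c)) = Δ, i.e. h = Δ (ρ_m − ρ_c)/ρ_m.
h = 29.6 km × 0.536/3.287 = 4.83 km.

4.83 km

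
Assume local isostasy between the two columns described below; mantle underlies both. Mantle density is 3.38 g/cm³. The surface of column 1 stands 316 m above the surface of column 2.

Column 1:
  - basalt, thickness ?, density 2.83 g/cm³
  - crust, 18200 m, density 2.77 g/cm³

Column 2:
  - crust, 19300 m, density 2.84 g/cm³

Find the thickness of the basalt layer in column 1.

706 m

Take the compensation level at the base of the deeper column (depth z_c below the surface of column 1) and equate Σ ρ_i t_i down to z_c; mantle fills any gap and the z_c terms cancel.
Column 1: x×2.83 + 18200×2.77 + (z_c − 18200 − x)×3.38
Column 2: 316×0 + 19300×2.84 + (z_c − 316 − 19300)×3.38
The z_c×3.38 term appears on both sides and cancels. Collect the known terms of each column as K = Σ(ρt)_known − 3.38 × (depth of known layers): K_1 = 50414 − 3.38×18200 = −11102; K_2 = 54812 − 3.38×(316 + 19300) = −11490.08.
Balance: K_1 − x×(3.38 − 2.83) = K_2, so x = (K_1 − K_2)/(3.38 − 2.83) = 388.08/0.55 = 706 m.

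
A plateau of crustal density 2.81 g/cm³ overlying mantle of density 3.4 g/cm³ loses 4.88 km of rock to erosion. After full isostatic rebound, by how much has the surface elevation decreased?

0.847 km

Rebound u = e ρ_c/ρ_m = 4.88 km × 2.81/3.4 = 4.033 km.
Net surface drop = e − u = 4.88 km − 4.033 km = e (ρ_m − ρ_c)/ρ_m = 0.847 km.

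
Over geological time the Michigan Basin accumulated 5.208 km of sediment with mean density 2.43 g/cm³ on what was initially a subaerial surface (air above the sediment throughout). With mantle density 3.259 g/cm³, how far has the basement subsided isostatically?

3.88 km

Subaerial load: s = t ρ_sed / ρ_m = 5.208 km × 2.43/3.259 = 3.88 km.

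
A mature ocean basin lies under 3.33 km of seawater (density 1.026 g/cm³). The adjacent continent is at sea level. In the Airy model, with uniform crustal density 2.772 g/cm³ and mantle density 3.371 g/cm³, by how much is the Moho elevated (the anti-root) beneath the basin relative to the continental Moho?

9.71 km

Balancing pressure at the compensation depth: replacing crust with seawater at the top is compensated by replacing crust with mantle at the base: d (ρ_c − ρ_w) = a (ρ_m − ρ_c).
a = d (ρ_c − ρ_w)/(ρ_m − ρ_c) = 3.33 km × 1.746/0.599 = 9.71 km.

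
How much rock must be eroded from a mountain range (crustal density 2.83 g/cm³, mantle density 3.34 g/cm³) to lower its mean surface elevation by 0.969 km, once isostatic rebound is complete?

Net drop Δ = e − u = e − e ρ_c/ρ_m = e (ρ_m − ρ_c)/ρ_m.
e = Δ ρ_m/(ρ_m − ρ_c) = 0.969 km × 3.34/0.51 = 6.35 km.

6.35 km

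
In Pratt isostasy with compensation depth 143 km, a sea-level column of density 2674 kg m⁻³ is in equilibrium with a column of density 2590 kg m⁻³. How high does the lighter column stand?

ρ_ref D = ρ (D + h) → h = D (ρ_ref − ρ)/ρ.
h = 143 km × (2674 − 2590)/2590 = 4.64 km.

4.64 km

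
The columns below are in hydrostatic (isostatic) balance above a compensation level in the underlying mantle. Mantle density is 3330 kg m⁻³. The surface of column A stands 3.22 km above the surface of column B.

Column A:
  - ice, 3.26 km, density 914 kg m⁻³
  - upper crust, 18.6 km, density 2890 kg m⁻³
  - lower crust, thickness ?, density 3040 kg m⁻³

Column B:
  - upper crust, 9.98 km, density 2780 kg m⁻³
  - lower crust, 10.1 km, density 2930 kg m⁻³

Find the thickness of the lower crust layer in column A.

14.5 km

Take the compensation level at the base of the deeper column (depth z_c below the surface of column A) and equate Σ ρ_i t_i down to z_c; mantle fills any gap and the z_c terms cancel.
Column A: 3.26×914 + 18.6×2890 + x×3040 + (z_c − 21.86 − x)×3330
Column B: 3.22×0 + 9.98×2780 + 10.1×2930 + (z_c − 3.22 − 20.08)×3330
The z_c×3330 term appears on both sides and cancels. Collect the known terms of each column as K = Σ(ρt)_known − 3330 × (depth of known layers): K_A = 56733.64 − 3330×21.86 = −16060.16; K_B = 57337.4 − 3330×(3.22 + 20.08) = −20251.6.
Balance: K_A − x×(3330 − 3040) = K_B, so x = (K_A − K_B)/(3330 − 3040) = 4191.44/290 = 14.5 km.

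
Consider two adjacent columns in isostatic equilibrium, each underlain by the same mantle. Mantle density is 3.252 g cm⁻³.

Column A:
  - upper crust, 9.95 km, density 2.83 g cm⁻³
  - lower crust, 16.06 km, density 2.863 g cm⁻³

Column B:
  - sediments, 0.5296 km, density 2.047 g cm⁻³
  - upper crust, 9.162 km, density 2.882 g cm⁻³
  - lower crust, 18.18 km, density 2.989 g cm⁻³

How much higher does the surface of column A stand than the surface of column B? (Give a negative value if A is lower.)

For any compensation level in the mantle, the mantle terms cancel and isostasy reduces to e = (Σt_A − Σt_B) − (Σ(ρt)_A − Σ(ρt)_B) / ρ_m.
Σt_A = 26.01 km; Σt_B = 27.8716 km; Σ(ρt)_A = 74.13828; Σ(ρt)_B = 81.8289952 (in km·g cm⁻³).
e = (26.01 − 27.8716) − (74.13828 − 81.8289952) / 3.252 = 0.503 km.

0.503 km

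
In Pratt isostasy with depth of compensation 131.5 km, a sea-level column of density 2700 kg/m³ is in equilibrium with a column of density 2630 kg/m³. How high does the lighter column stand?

ρ_ref D = ρ (D + h) → h = D (ρ_ref − ρ)/ρ.
h = 131.5 km × (2700 − 2630)/2630 = 3.5 km.

3.5 km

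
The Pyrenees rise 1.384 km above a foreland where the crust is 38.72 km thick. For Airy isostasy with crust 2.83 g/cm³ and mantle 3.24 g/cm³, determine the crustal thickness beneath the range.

49.7 km

Root depth r = h ρ_c / (ρ_m − ρ_c) = 1.384 km × 2.83 / 0.41 = 9.553 km.
Total thickness = T + h + r = 38.72 km + 1.384 km + 9.553 km = 49.7 km.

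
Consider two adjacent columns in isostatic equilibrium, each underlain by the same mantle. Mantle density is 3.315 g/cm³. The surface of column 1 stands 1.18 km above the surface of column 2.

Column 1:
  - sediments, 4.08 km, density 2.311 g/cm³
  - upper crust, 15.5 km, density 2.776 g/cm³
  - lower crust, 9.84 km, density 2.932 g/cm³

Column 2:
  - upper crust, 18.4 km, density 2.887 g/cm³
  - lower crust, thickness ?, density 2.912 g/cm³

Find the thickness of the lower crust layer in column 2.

11 km

Take the compensation level at the base of the deeper column (depth z_c below the surface of column 1) and equate Σ ρ_i t_i down to z_c; mantle fills any gap and the z_c terms cancel.
Column 1: 4.08×2.311 + 15.5×2.776 + 9.84×2.932 + (z_c − 29.42)×3.315
Column 2: 1.18×0 + 18.4×2.887 + x×2.912 + (z_c − 1.18 − 18.4 − x)×3.315
The z_c×3.315 term appears on both sides and cancels. Collect the known terms of each column as K = Σ(ρt)_known − 3.315 × (depth of known layers): K_1 = 81.30776 − 3.315×29.42 = −16.21954; K_2 = 53.1208 − 3.315×(1.18 + 18.4) = −11.7869.
Balance: K_1 = K_2 − x×(3.315 − 2.912), so x = (K_2 − K_1)/(3.315 − 2.912) = 4.43264/0.403 = 11 km.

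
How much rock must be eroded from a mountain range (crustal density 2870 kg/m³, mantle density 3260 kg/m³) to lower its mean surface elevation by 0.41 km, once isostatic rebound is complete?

3.43 km

Net drop Δ = e − u = e − e ρ_c/ρ_m = e (ρ_m − ρ_c)/ρ_m.
e = Δ ρ_m/(ρ_m − ρ_c) = 0.41 km × 3260/390 = 3.43 km.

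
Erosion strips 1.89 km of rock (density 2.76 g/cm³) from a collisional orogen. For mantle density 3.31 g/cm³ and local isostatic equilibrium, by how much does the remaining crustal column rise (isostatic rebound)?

Unloading: uplift u = e ρ_c/ρ_m = 1.89 km × 2.76/3.31 = 1.58 km.

1.58 km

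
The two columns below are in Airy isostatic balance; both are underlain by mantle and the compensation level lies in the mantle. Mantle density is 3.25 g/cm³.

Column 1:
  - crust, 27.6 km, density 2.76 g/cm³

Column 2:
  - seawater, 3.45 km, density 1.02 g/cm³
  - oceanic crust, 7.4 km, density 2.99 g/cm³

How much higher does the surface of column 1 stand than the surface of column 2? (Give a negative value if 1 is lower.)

For any compensation level in the mantle, the mantle terms cancel and isostasy reduces to e = (Σt_1 − Σt_2) − (Σ(ρt)_1 − Σ(ρt)_2) / ρ_m.
Σt_1 = 27.6 km; Σt_2 = 10.85 km; Σ(ρt)_1 = 76.176; Σ(ρt)_2 = 25.645 (in km·g/cm³).
e = (27.6 − 10.85) − (76.176 − 25.645) / 3.25 = 1.2 km.

1.2 km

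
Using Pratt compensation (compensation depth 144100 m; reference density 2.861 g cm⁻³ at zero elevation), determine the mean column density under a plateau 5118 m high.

2.76 g cm⁻³

Pratt balance: ρ_ref D = ρ (D + h).
ρ = ρ_ref D/(D + h) = 2.861 × 144100 m/(144100 m + 5118 m) = 2.76 g cm⁻³.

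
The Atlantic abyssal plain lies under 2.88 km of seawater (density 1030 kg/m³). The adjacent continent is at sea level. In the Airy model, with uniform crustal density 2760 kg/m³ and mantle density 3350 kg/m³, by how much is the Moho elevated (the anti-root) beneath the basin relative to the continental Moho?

By Archimedes' principle applied to the lithosphere: replacing crust with seawater at the top is compensated by replacing crust with mantle at the base: d (ρ_c − ρ_w) = a (ρ_m − ρ_c).
a = d (ρ_c − ρ_w)/(ρ_m − ρ_c) = 2.88 km × 1730/590 = 8.44 km.

8.44 km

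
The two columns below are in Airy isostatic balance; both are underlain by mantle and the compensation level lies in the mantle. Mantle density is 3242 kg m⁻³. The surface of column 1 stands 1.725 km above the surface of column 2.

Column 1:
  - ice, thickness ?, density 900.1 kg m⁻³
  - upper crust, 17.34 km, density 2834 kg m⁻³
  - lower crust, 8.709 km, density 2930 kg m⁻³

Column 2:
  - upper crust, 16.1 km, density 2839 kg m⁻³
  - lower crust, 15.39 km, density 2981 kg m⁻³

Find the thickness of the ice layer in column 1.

Take the compensation level at the base of the deeper column (depth z_c below the surface of column 1) and equate Σ ρ_i t_i down to z_c; mantle fills any gap and the z_c terms cancel.
Column 1: x×900.1 + 17.34×2834 + 8.709×2930 + (z_c − 26.049 − x)×3242
Column 2: 1.725×0 + 16.1×2839 + 15.39×2981 + (z_c − 1.725 − 31.49)×3242
The z_c×3242 term appears on both sides and cancels. Collect the known terms of each column as K = Σ(ρt)_known − 3242 × (depth of known layers): K_1 = 74658.93 − 3242×26.049 = −9791.928; K_2 = 91585.49 − 3242×(1.725 + 31.49) = −16097.54.
Balance: K_1 − x×(3242 − 900.1) = K_2, so x = (K_1 − K_2)/(3242 − 900.1) = 6305.61/2341.9 = 2.69 km.

2.69 km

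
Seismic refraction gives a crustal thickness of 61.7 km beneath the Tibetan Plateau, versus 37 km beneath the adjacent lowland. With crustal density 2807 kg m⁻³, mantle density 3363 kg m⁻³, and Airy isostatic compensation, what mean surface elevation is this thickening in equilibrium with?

4.08 km

Excess crust Δ = 61.7 km − 37 km = 24.7 km, split between elevation h and root r with h + r = Δ.
Airy balance ρ_c h = (ρ_m − ρ_c) r gives r = h ρ_c/(ρ_m − ρ_c), so h (1 + ρ_c/(ρ_m − ρ_c)) = Δ, i.e. h = Δ (ρ_m − ρ_c)/ρ_m.
h = 24.7 km × 556/3363 = 4.08 km.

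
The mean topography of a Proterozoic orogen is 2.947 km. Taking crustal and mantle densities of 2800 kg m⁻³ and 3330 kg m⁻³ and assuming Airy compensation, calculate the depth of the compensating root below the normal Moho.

Isostatic balance requires: the weight of the topography is balanced by the buoyancy of the root, ρ_c h = (ρ_m − ρ_c) r.
r = h · ρ_c / (ρ_m − ρ_c) = 2.947 km × 2800 / (3330 − 2800) = 15.6 km.

15.6 km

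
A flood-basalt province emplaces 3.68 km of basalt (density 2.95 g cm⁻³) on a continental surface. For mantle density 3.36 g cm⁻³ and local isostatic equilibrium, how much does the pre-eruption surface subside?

3.23 km

Subaerial loading: s = t ρ_load / ρ_m.
s = 3.68 km × 2.95/3.36 = 3.23 km.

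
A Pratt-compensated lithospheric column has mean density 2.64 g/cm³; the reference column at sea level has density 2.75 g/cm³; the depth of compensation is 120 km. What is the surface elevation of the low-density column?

ρ_ref D = ρ (D + h) → h = D (ρ_ref − ρ)/ρ.
h = 120 km × (2.75 − 2.64)/2.64 = 5 km.

5 km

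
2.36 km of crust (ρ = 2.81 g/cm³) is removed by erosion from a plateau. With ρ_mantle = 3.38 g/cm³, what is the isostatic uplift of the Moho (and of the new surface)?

1.96 km

Unloading: uplift u = e ρ_c/ρ_m = 2.36 km × 2.81/3.38 = 1.96 km.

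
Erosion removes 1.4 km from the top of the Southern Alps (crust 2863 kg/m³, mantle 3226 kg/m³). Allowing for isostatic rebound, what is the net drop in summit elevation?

0.158 km

Rebound u = e ρ_c/ρ_m = 1.4 km × 2863/3226 = 1.242 km.
Net surface drop = e − u = 1.4 km − 1.242 km = e (ρ_m − ρ_c)/ρ_m = 0.158 km.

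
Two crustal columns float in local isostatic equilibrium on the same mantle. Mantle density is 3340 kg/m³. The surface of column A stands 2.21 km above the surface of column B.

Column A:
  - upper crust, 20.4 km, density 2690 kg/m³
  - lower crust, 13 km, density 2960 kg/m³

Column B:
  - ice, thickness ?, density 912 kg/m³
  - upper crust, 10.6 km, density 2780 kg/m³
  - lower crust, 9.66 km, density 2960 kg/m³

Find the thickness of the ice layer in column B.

0.499 km

Take the compensation level at the base of the deeper column (depth z_c below the surface of column A) and equate Σ ρ_i t_i down to z_c; mantle fills any gap and the z_c terms cancel.
Column A: 20.4×2690 + 13×2960 + (z_c − 33.4)×3340
Column B: 2.21×0 + x×912 + 10.6×2780 + 9.66×2960 + (z_c − 2.21 − 20.26 − x)×3340
The z_c×3340 term appears on both sides and cancels. Collect the known terms of each column as K = Σ(ρt)_known − 3340 × (depth of known layers): K_A = 93356 − 3340×33.4 = −18200; K_B = 58061.6 − 3340×(2.21 + 20.26) = −16988.2.
Balance: K_A = K_B − x×(3340 − 912), so x = (K_B − K_A)/(3340 − 912) = 1211.8/2428 = 0.499 km.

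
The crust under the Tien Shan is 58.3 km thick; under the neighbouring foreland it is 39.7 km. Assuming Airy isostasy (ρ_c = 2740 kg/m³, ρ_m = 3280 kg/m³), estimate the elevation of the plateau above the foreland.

3.06 km

Excess crust Δ = 58.3 km − 39.7 km = 18.6 km, split between elevation h and root r with h + r = Δ.
Airy balance ρ_c h = (ρ_m − ρ_c) r gives r = h ρ_c/(ρ_m − ρ_c), so h (1 + ρ_c/(ρ_m − ρ_c)) = Δ, i.e. h = Δ (ρ_m − ρ_c)/ρ_m.
h = 18.6 km × 540/3280 = 3.06 km.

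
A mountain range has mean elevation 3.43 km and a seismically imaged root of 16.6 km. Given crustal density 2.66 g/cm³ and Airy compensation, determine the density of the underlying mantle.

Airy balance: ρ_c h = (ρ_m − ρ_c) r → ρ_m = ρ_c (1 + h/r).
ρ_m = 2.66 × (1 + 3.43 km/16.6 km) = 3.21 g/cm³.

3.21 g/cm³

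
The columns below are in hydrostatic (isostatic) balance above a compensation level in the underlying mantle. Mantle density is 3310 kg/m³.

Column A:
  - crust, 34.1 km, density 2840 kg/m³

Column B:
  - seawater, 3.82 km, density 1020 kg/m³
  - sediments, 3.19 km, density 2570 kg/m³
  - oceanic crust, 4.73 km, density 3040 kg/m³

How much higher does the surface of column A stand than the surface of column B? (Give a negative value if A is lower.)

1.1 km

For any compensation level in the mantle, the mantle terms cancel and isostasy reduces to e = (Σt_A − Σt_B) − (Σ(ρt)_A − Σ(ρt)_B) / ρ_m.
Σt_A = 34.1 km; Σt_B = 11.74 km; Σ(ρt)_A = 96844; Σ(ρt)_B = 26473.9 (in km·kg/m³).
e = (34.1 − 11.74) − (96844 − 26473.9) / 3310 = 1.1 km.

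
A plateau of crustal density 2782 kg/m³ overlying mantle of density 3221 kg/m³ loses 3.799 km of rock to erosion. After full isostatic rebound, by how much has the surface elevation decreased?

Rebound u = e ρ_c/ρ_m = 3.799 km × 2782/3221 = 3.281 km.
Net surface drop = e − u = 3.799 km − 3.281 km = e (ρ_m − ρ_c)/ρ_m = 0.518 km.

0.518 km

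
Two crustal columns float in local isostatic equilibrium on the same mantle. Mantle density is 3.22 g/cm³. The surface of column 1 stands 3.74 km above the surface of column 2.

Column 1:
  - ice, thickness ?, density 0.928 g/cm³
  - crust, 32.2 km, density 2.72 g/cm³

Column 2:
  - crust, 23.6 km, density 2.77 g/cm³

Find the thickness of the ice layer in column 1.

2.86 km

Take the compensation level at the base of the deeper column (depth z_c below the surface of column 1) and equate Σ ρ_i t_i down to z_c; mantle fills any gap and the z_c terms cancel.
Column 1: x×0.928 + 32.2×2.72 + (z_c − 32.2 − x)×3.22
Column 2: 3.74×0 + 23.6×2.77 + (z_c − 3.74 − 23.6)×3.22
The z_c×3.22 term appears on both sides and cancels. Collect the known terms of each column as K = Σ(ρt)_known − 3.22 × (depth of known layers): K_1 = 87.584 − 3.22×32.2 = −16.1; K_2 = 65.372 − 3.22×(3.74 + 23.6) = −22.6628.
Balance: K_1 − x×(3.22 − 0.928) = K_2, so x = (K_1 − K_2)/(3.22 − 0.928) = 6.5628/2.292 = 2.86 km.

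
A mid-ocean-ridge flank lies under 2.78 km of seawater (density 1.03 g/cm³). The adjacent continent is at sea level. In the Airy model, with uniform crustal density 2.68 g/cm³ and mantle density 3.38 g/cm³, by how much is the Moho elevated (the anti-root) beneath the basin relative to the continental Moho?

6.55 km

For local isostatic compensation: replacing crust with seawater at the top is compensated by replacing crust with mantle at the base: d (ρ_c − ρ_w) = a (ρ_m − ρ_c).
a = d (ρ_c − ρ_w)/(ρ_m − ρ_c) = 2.78 km × 1.65/0.7 = 6.55 km.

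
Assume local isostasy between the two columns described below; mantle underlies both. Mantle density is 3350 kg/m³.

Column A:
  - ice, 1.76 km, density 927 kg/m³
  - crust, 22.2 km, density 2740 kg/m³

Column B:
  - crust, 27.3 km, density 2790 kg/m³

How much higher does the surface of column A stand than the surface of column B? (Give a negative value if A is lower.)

For any compensation level in the mantle, the mantle terms cancel and isostasy reduces to e = (Σt_A − Σt_B) − (Σ(ρt)_A − Σ(ρt)_B) / ρ_m.
Σt_A = 23.96 km; Σt_B = 27.3 km; Σ(ρt)_A = 62459.52; Σ(ρt)_B = 76167 (in km·kg/m³).
e = (23.96 − 27.3) − (62459.52 − 76167) / 3350 = 0.752 km.

0.752 km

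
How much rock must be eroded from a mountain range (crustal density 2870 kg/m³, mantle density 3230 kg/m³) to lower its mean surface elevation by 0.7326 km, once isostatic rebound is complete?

Net drop Δ = e − u = e − e ρ_c/ρ_m = e (ρ_m − ρ_c)/ρ_m.
e = Δ ρ_m/(ρ_m − ρ_c) = 0.7326 km × 3230/360 = 6.57 km.

6.57 km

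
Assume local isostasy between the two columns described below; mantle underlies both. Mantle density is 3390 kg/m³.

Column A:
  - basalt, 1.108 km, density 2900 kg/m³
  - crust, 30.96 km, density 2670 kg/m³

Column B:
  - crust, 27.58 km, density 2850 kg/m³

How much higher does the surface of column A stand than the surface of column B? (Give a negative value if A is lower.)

For any compensation level in the mantle, the mantle terms cancel and isostasy reduces to e = (Σt_A − Σt_B) − (Σ(ρt)_A − Σ(ρt)_B) / ρ_m.
Σt_A = 32.068 km; Σt_B = 27.58 km; Σ(ρt)_A = 85876.4; Σ(ρt)_B = 78603 (in km·kg/m³).
e = (32.068 − 27.58) − (85876.4 − 78603) / 3390 = 2.34 km.

2.34 km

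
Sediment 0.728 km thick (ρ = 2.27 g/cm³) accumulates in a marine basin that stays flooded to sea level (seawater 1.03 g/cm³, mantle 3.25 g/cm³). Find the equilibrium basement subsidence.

0.407 km

Submarine loading: the sediment displaces seawater, and the subsidence is in turn flooded, so s (ρ_m − ρ_w) = t (ρ_sed − ρ_w).
s = 0.728 km × (2.27 − 1.03) / (3.25 − 1.03) = 0.407 km.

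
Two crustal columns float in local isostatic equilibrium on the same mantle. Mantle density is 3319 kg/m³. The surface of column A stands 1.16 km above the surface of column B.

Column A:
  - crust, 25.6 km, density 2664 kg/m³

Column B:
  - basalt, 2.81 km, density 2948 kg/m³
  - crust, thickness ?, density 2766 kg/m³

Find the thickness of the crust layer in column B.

Take the compensation level at the base of the deeper column (depth z_c below the surface of column A) and equate Σ ρ_i t_i down to z_c; mantle fills any gap and the z_c terms cancel.
Column A: 25.6×2664 + (z_c − 25.6)×3319
Column B: 1.16×0 + 2.81×2948 + x×2766 + (z_c − 1.16 − 2.81 − x)×3319
The z_c×3319 term appears on both sides and cancels. Collect the known terms of each column as K = Σ(ρt)_known − 3319 × (depth of known layers): K_A = 68198.4 − 3319×25.6 = −16768; K_B = 8283.88 − 3319×(1.16 + 2.81) = −4892.55.
Balance: K_A = K_B − x×(3319 − 2766), so x = (K_B − K_A)/(3319 − 2766) = 11875.5/553 = 21.5 km.

21.5 km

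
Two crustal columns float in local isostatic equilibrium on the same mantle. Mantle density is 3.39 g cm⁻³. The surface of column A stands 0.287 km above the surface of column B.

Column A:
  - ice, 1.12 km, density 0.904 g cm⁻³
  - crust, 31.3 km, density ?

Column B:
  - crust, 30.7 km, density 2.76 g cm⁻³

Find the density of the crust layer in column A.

Take the compensation level at the base of the deeper column (depth z_c below the surface of column A) and equate Σ ρ_i t_i down to z_c; mantle fills any gap and the z_c terms cancel.
Column A: 1.12×0.904 + 31.3×ρ + (z_c − 32.42)×3.39
Column B: 0.287×0 + 30.7×2.76 + (z_c − 0.287 − 30.7)×3.39
The z_c×3.39 term appears on both sides and cancels. Collect the known terms of each column as K = Σ(ρt)_known − 3.39 × (depth of known layers): K_A = 1.01248 − 3.39×32.42 = −108.89132; K_B = 84.732 − 3.39×(0.287 + 30.7) = −20.31393.
Balance: K_A + 31.3×ρ = K_B, so ρ = (K_B − K_A)/31.3 = 88.5774/31.3 = 2.83 g cm⁻³.

2.83 g cm⁻³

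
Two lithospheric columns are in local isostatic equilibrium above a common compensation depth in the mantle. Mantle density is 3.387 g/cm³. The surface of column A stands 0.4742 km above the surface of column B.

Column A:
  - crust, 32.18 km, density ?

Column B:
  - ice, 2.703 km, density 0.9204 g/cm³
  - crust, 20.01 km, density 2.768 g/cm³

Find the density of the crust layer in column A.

Take the compensation level at the base of the deeper column (depth z_c below the surface of column A) and equate Σ ρ_i t_i down to z_c; mantle fills any gap and the z_c terms cancel.
Column A: 32.18×ρ + (z_c − 32.18)×3.387
Column B: 0.4742×0 + 2.703×0.9204 + 20.01×2.768 + (z_c − 0.4742 − 22.713)×3.387
The z_c×3.387 term appears on both sides and cancels. Collect the known terms of each column as K = Σ(ρt)_known − 3.387 × (depth of known layers): K_A = 0 − 3.387×32.18 = −108.99366; K_B = 57.8755212 − 3.387×(0.4742 + 22.713) = −20.6595252.
Balance: K_A + 32.18×ρ = K_B, so ρ = (K_B − K_A)/32.18 = 88.3341/32.18 = 2.75 g/cm³.

2.75 g/cm³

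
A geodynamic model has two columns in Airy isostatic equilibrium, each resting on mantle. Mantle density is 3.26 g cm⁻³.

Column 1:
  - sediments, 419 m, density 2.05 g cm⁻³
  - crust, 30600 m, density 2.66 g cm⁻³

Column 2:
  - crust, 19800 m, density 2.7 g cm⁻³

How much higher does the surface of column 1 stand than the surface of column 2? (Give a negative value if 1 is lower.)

2390 m

For any compensation level in the mantle, the mantle terms cancel and isostasy reduces to e = (Σt_1 − Σt_2) − (Σ(ρt)_1 − Σ(ρt)_2) / ρ_m.
Σt_1 = 31019 m; Σt_2 = 19800 m; Σ(ρt)_1 = 82254.95; Σ(ρt)_2 = 53460 (in m·g cm⁻³).
e = (31019 − 19800) − (82254.95 − 53460) / 3.26 = 2390 m.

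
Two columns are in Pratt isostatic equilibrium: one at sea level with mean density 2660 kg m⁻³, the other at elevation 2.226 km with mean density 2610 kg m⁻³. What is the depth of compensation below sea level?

116 km

ρ_ref D = ρ (D + h) → D (ρ_ref − ρ) = ρ h.
D = ρ h/(ρ_ref − ρ) = 2610 × 2.226 km/(2660 − 2610) = 116 km.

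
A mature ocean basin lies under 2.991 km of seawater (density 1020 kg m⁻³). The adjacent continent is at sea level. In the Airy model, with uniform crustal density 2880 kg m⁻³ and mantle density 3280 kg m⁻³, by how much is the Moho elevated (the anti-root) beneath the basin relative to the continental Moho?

Balancing pressure at the compensation depth: replacing crust with seawater at the top is compensated by replacing crust with mantle at the base: d (ρ_c − ρ_w) = a (ρ_m − ρ_c).
a = d (ρ_c − ρ_w)/(ρ_m − ρ_c) = 2.991 km × 1860/400 = 13.9 km.

13.9 km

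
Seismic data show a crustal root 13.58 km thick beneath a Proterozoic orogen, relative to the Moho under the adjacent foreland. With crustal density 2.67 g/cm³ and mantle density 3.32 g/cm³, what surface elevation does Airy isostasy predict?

Equating mass per unit area of the two columns: ρ_c h = (ρ_m − ρ_c) r.
h = r (ρ_m − ρ_c) / ρ_c = 13.58 km × (3.32 − 2.67) / 2.67 = 3.31 km.

3.31 km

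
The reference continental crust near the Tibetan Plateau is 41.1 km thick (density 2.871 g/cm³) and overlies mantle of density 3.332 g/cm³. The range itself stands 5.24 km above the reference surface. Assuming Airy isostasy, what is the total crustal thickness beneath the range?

79 km

Root depth r = h ρ_c / (ρ_m − ρ_c) = 5.24 km × 2.871 / 0.461 = 32.63 km.
Total thickness = T + h + r = 41.1 km + 5.24 km + 32.63 km = 79 km.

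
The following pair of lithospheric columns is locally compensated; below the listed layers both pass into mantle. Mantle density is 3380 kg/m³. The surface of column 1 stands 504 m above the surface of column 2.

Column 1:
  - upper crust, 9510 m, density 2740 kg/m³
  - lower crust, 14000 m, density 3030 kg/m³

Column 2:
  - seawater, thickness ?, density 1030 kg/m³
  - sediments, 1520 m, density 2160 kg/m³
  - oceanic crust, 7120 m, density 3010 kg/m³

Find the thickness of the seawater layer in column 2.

Take the compensation level at the base of the deeper column (depth z_c below the surface of column 1) and equate Σ ρ_i t_i down to z_c; mantle fills any gap and the z_c terms cancel.
Column 1: 9510×2740 + 14000×3030 + (z_c − 23510)×3380
Column 2: 504×0 + x×1030 + 1520×2160 + 7120×3010 + (z_c − 504 − 8640 − x)×3380
The z_c×3380 term appears on both sides and cancels. Collect the known terms of each column as K = Σ(ρt)_known − 3380 × (depth of known layers): K_1 = 68477400 − 3380×23510 = −10986400; K_2 = 24714400 − 3380×(504 + 8640) = −6192320.
Balance: K_1 = K_2 − x×(3380 − 1030), so x = (K_2 − K_1)/(3380 − 1030) = 4794080/2350 = 2040 m.

2040 m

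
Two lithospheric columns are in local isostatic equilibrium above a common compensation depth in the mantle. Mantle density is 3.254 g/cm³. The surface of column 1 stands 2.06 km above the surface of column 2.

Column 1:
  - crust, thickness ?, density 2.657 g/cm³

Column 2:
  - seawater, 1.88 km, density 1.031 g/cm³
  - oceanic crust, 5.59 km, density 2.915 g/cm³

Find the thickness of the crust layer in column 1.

Take the compensation level at the base of the deeper column (depth z_c below the surface of column 1) and equate Σ ρ_i t_i down to z_c; mantle fills any gap and the z_c terms cancel.
Column 1: x×2.657 + (z_c − 0 − x)×3.254
Column 2: 2.06×0 + 1.88×1.031 + 5.59×2.915 + (z_c − 2.06 − 7.47)×3.254
The z_c×3.254 term appears on both sides and cancels. Collect the known terms of each column as K = Σ(ρt)_known − 3.254 × (depth of known layers): K_1 = 0 − 3.254×0 = 0; K_2 = 18.23313 − 3.254×(2.06 + 7.47) = −12.77749.
Balance: K_1 − x×(3.254 − 2.657) = K_2, so x = (K_1 − K_2)/(3.254 − 2.657) = 12.7775/0.597 = 21.4 km.

21.4 km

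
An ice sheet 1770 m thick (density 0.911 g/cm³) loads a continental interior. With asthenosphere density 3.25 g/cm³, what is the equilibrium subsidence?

In Airy isostatic equilibrium: the ice load ρ_ice t is balanced by mantle displaced below, ρ_m s.
s = t ρ_ice / ρ_m = 1770 m × 0.911/3.25 = 496 m.

496 m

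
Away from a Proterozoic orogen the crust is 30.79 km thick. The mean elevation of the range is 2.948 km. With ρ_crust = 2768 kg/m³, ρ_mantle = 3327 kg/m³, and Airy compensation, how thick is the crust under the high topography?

Root depth r = h ρ_c / (ρ_m − ρ_c) = 2.948 km × 2768 / 559 = 14.6 km.
Total thickness = T + h + r = 30.79 km + 2.948 km + 14.6 km = 48.3 km.

48.3 km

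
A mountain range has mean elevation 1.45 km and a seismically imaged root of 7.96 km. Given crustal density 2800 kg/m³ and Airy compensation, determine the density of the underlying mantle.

Airy balance: ρ_c h = (ρ_m − ρ_c) r → ρ_m = ρ_c (1 + h/r).
ρ_m = 2800 × (1 + 1.45 km/7.96 km) = 3310 kg/m³.

3310 kg/m³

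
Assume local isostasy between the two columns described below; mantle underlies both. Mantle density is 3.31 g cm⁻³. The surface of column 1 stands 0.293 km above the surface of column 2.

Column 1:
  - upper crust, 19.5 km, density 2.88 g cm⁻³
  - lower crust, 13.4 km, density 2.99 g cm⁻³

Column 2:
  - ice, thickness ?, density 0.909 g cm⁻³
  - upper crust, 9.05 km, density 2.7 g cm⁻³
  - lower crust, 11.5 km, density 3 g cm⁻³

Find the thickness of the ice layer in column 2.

Take the compensation level at the base of the deeper column (depth z_c below the surface of column 1) and equate Σ ρ_i t_i down to z_c; mantle fills any gap and the z_c terms cancel.
Column 1: 19.5×2.88 + 13.4×2.99 + (z_c − 32.9)×3.31
Column 2: 0.293×0 + x×0.909 + 9.05×2.7 + 11.5×3 + (z_c − 0.293 − 20.55 − x)×3.31
The z_c×3.31 term appears on both sides and cancels. Collect the known terms of each column as K = Σ(ρt)_known − 3.31 × (depth of known layers): K_1 = 96.226 − 3.31×32.9 = −12.673; K_2 = 58.935 − 3.31×(0.293 + 20.55) = −10.05533.
Balance: K_1 = K_2 − x×(3.31 − 0.909), so x = (K_2 − K_1)/(3.31 − 0.909) = 2.61767/2.401 = 1.09 km.

1.09 km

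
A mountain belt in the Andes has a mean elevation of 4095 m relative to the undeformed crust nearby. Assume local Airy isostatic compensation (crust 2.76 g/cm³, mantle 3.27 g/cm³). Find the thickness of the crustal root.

22200 m

Balancing pressure at the compensation depth: the weight of the topography is balanced by the buoyancy of the root, ρ_c h = (ρ_m − ρ_c) r.
r = h · ρ_c / (ρ_m − ρ_c) = 4095 m × 2.76 / (3.27 − 2.76) = 22200 m.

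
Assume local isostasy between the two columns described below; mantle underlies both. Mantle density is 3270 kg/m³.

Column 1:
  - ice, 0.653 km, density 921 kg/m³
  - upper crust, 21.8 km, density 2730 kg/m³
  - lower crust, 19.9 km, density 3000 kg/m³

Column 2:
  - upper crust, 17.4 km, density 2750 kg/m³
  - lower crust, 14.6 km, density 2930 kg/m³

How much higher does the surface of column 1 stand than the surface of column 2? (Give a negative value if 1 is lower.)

For any compensation level in the mantle, the mantle terms cancel and isostasy reduces to e = (Σt_1 − Σt_2) − (Σ(ρt)_1 − Σ(ρt)_2) / ρ_m.
Σt_1 = 42.353 km; Σt_2 = 32 km; Σ(ρt)_1 = 119815.413; Σ(ρt)_2 = 90628 (in km·kg/m³).
e = (42.353 − 32) − (119815.413 − 90628) / 3270 = 1.43 km.

1.43 km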